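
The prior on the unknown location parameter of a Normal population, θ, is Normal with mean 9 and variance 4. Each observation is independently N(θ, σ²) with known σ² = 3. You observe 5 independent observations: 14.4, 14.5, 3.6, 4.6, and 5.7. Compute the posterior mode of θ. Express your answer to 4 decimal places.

n = 5; x̄ = (14.4 + 14.5 + 3.6 + 4.6 + 5.7)/5 = 42.8/5 = 8.56.
For a Normal prior and Normal likelihood with known variance, the posterior is Normal; its mode equals its mean, the precision-weighted average.
Prior precision 1/σ₀² = 1/4 = 0.25; data precision n/σ² = 5/3.
θ̂ = (0.25·9 + (5/3)·8.56) / (0.25 + 5/3) = (991/60)/(23/12) = 991/115 ≈ 8.6174.

θ̂_MAP = 8.6174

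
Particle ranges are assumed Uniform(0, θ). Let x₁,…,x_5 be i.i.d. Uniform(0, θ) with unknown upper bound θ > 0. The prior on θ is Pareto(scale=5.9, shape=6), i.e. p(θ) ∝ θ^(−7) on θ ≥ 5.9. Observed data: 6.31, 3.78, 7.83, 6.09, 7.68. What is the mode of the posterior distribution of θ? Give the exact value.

The Uniform(0, θ) likelihood is θ^(−n) for θ ≥ max(xᵢ), zero otherwise. Here max(xᵢ) = 7.83.
Posterior ∝ θ^(−7) · θ^(−5) = θ^(−12) on θ ≥ max(5.9, 7.83) = 7.83.
This density is strictly decreasing in θ, so the posterior mode lies at the lower boundary of the support.

θ̂_MAP = 7.83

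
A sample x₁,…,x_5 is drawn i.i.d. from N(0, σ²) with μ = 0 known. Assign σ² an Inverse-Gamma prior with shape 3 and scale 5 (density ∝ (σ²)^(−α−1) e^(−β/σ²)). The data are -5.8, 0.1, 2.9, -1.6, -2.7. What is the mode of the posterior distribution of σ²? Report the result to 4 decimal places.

Sum of squared deviations about the known mean: SS = (-5.8−0)² + (0.1−0)² + (2.9−0)² + (-1.6−0)² + (-2.7−0)² = 51.91.
The Normal likelihood contributes (σ²)^(−n/2) exp(−SS/(2σ²)), so the posterior is Inverse-Gamma(α + n/2, β + SS/2) = Inverse-Gamma(5.5, 30.955).
The mode of Inverse-Gamma(a, b) is b/(a+1) = 30.955/6.5 ≈ 4.7623.

σ̂²_MAP = 4.7623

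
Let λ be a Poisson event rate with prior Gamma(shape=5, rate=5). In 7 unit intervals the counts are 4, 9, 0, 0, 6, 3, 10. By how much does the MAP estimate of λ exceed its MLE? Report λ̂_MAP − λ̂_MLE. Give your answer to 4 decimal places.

Σxᵢ = 32. Posterior is Gamma(37, 12); MAP = (37−1)/12 = 36/12 ≈ 3.00000.
MLE = x̄ = 32/7 ≈ 4.57143.
Difference = 36/12 − 32/7 = -11/7 ≈ -1.5714.

MAP − MLE = -1.5714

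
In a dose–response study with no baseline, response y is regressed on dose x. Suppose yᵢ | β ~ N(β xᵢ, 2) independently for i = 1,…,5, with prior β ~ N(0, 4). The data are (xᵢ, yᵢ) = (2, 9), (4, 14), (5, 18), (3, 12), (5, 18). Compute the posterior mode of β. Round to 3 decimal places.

log p(β | y) = −Σ(yᵢ − βxᵢ)²/(2·2) − β²/(2·4) + const.
Setting the derivative to zero: Σxᵢ(yᵢ − βxᵢ)/2 − β/4 = 0, so β = Σxᵢyᵢ / (Σxᵢ² + σ²/τ²).
Σxᵢyᵢ = 2·9 + 4·14 + 5·18 + 3·12 + 5·18 = 290; Σxᵢ² = 79; σ²/τ² = 0.5.
β̂_MAP = 290 / (79 + 0.5) = 290/79.5 ≈ 3.648.

β̂_MAP = 3.648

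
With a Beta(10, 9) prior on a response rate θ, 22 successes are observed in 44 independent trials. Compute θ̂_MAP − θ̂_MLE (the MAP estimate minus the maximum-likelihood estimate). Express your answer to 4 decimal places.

Posterior is Beta(32, 31); MAP = (32−1)/(63−2) = 31/61 ≈ 0.50820.
MLE ignores the prior: θ̂_MLE = k/n = 22/44 ≈ 0.50000.
Difference = 31/61 − 22/44 = 1/122 ≈ 0.0082.

MAP − MLE = 0.0082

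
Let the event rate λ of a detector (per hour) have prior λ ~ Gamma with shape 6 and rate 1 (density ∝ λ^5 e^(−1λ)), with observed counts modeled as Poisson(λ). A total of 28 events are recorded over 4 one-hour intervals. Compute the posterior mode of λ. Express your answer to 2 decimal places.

Σxᵢ = 28, n = 4.
Posterior ∝ λ^5e^(−1λ) · λ^28e^(−4λ) = λ^33e^(−5λ), i.e. Gamma(shape=34, rate=5).
The mode of a Gamma(a, b) with a ≥ 1 (shape–rate) is (a−1)/b = 33/5 ≈ 6.60.

λ̂_MAP = 6.60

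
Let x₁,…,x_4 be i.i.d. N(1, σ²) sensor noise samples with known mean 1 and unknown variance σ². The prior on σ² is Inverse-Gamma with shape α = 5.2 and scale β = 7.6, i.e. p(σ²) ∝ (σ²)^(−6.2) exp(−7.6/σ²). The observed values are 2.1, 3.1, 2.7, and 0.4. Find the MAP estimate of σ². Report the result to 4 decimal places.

Sum of squared deviations about the known mean: SS = (2.1−1)² + (3.1−1)² + (2.7−1)² + (0.4−1)² = 8.87.
The Normal likelihood contributes (σ²)^(−n/2) exp(−SS/(2σ²)), so the posterior is Inverse-Gamma(α + n/2, β + SS/2) = Inverse-Gamma(7.2, 12.035).
The mode of Inverse-Gamma(a, b) is b/(a+1) = 12.035/8.2 ≈ 1.4677.

σ̂²_MAP = 1.4677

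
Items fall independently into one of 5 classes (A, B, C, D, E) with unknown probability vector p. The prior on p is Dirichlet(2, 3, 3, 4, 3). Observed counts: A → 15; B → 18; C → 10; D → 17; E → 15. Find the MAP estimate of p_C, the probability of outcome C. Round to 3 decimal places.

The posterior is Dirichlet(αᵢ + nᵢ) = Dirichlet(17, 21, 13, 21, 18).
For a Dirichlet(a₁,…,a_K) with all aᵢ > 1, the mode has j-th component (aⱼ − 1)/(Σaᵢ − K).
Here Σaᵢ = 90 and K = 5, so p_C = (13 − 1)/(90 − 5) = 12/85 ≈ 0.141.

MAP estimate of p_C = 0.141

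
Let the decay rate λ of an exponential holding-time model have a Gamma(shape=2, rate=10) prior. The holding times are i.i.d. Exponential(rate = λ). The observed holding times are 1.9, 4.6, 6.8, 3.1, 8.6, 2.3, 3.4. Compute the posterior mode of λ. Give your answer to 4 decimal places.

The Exponential(rate=λ) likelihood is ∝ λ^n e^(−λΣtᵢ). Here n = 7 and Σtᵢ = 1.9 + 4.6 + 6.8 + 3.1 + 8.6 + 2.3 + 3.4 = 30.7.
Posterior ∝ λe^(−10λ) · λ^7e^(−30.7λ) = λ^8e^(−40.7λ), i.e. Gamma(9, 40.7).
Mode = (a−1)/b = 8/40.7 ≈ 0.1966.

λ̂_MAP = 0.1966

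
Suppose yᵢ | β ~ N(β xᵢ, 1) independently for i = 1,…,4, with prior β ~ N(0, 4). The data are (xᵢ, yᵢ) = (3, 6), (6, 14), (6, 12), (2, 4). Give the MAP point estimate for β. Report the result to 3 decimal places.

β̂_MAP = 2.135

log p(β | y) = −Σ(yᵢ − βxᵢ)²/(2·1) − β²/(2·4) + const.
Setting the derivative to zero: Σxᵢ(yᵢ − βxᵢ)/1 − β/4 = 0, so β = Σxᵢyᵢ / (Σxᵢ² + σ²/τ²).
Σxᵢyᵢ = 3·6 + 6·14 + 6·12 + 2·4 = 182; Σxᵢ² = 85; σ²/τ² = 0.25.
β̂_MAP = 182 / (85 + 0.25) = 182/85.25 ≈ 2.135.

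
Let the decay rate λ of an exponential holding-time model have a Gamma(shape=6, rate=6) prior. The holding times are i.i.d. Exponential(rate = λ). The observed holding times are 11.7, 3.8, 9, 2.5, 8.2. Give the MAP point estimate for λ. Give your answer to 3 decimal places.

λ̂_MAP = 0.243

The Exponential(rate=λ) likelihood is ∝ λ^n e^(−λΣtᵢ). Here n = 5 and Σtᵢ = 11.7 + 3.8 + 9 + 2.5 + 8.2 = 35.2.
Posterior ∝ λ^5e^(−6λ) · λ^5e^(−35.2λ) = λ^10e^(−41.2λ), i.e. Gamma(11, 41.2).
Mode = (a−1)/b = 10/41.2 ≈ 0.243.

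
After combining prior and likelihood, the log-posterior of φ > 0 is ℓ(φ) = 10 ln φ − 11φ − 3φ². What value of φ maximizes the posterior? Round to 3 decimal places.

φ̂_MAP = 0.667

ℓ'(φ) = 10/φ − 11 − 6φ. Setting this to zero and multiplying by φ: 6φ² + 11φ − 10 = 0.
φ = (−11 + √(11² + 4·6·10)) / (2·6) = (−11 + √361) / 12 = (−11 + 19)/12 = 2/3.
ℓ''(φ) = −10/φ² − 6 < 0, confirming a maximum.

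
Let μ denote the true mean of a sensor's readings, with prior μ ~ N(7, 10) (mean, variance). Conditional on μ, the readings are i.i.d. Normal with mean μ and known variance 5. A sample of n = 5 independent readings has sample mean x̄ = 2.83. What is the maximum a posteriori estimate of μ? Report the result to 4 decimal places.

μ̂_MAP = 3.2091

n = 5, x̄ = 2.83.
For a Normal prior and Normal likelihood with known variance, the posterior is Normal; its mode equals its mean, the precision-weighted average.
Prior precision 1/σ₀² = 1/10 = 0.1; data precision n/σ² = 5/5 = 1.
μ̂ = (0.1·7 + 1·2.83) / (0.1 + 1) = 3.53/1.1 = 353/110 ≈ 3.2091.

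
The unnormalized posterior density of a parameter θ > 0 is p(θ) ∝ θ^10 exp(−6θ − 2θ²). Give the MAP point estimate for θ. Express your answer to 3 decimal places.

ℓ'(θ) = 10/θ − 6 − 4θ. Setting this to zero and multiplying by θ: 4θ² + 6θ − 10 = 0.
θ = (−6 + √(6² + 4·4·10)) / (2·4) = (−6 + √196) / 8 = (−6 + 14)/8 = 1.
ℓ''(θ) = −10/θ² − 4 < 0, confirming a maximum.

θ̂_MAP = 1.000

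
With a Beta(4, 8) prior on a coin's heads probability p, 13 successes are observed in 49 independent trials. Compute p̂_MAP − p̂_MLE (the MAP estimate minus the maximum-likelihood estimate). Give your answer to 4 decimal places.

Posterior is Beta(17, 44); MAP = (17−1)/(61−2) = 16/59 ≈ 0.27119.
MLE ignores the prior: p̂_MLE = k/n = 13/49 ≈ 0.26531.
Difference = 16/59 − 13/49 = 17/2891 ≈ 0.0059.

MAP − MLE = 0.0059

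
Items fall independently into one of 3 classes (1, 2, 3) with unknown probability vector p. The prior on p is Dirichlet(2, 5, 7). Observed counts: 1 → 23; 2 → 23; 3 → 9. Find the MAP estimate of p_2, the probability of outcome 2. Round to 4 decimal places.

The posterior is Dirichlet(αᵢ + nᵢ) = Dirichlet(25, 28, 16).
For a Dirichlet(a₁,…,a_K) with all aᵢ > 1, the mode has j-th component (aⱼ − 1)/(Σaᵢ − K).
Here Σaᵢ = 69 and K = 3, so p_2 = (28 − 1)/(69 − 3) = 27/66 ≈ 0.4091.

MAP estimate: 0.4091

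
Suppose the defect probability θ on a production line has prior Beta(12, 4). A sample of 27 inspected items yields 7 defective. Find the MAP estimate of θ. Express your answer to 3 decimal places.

θ̂_MAP = 0.439

Prior: Beta(12, 4).
Data: 7 successes in 27 trials. The binomial likelihood contributes θ^7(1−θ)^20, so the posterior is Beta(12+7, 4+20) = Beta(19, 24).
For Beta(a, b) with a, b > 1 the mode is (a−1)/(a+b−2) = 18/41 ≈ 0.439.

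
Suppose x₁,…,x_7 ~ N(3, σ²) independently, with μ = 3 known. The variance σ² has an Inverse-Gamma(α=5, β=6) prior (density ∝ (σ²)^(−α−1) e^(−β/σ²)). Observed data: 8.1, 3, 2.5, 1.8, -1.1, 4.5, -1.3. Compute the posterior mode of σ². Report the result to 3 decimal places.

Sum of squared deviations about the known mean: SS = (8.1−3)² + (3−3)² + (2.5−3)² + (1.8−3)² + (-1.1−3)² + (4.5−3)² + (-1.3−3)² = 65.25.
The Normal likelihood contributes (σ²)^(−n/2) exp(−SS/(2σ²)), so the posterior is Inverse-Gamma(α + n/2, β + SS/2) = Inverse-Gamma(8.5, 38.625).
The mode of Inverse-Gamma(a, b) is b/(a+1) = 38.625/9.5 ≈ 4.066.

σ̂²_MAP = 4.066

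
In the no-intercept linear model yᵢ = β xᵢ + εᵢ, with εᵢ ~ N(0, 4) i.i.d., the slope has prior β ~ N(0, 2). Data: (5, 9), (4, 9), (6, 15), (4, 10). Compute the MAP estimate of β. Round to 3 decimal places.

β̂_MAP = 2.221

log p(β | y) = −Σ(yᵢ − βxᵢ)²/(2·4) − β²/(2·2) + const.
Setting the derivative to zero: Σxᵢ(yᵢ − βxᵢ)/4 − β/2 = 0, so β = Σxᵢyᵢ / (Σxᵢ² + σ²/τ²).
Σxᵢyᵢ = 5·9 + 4·9 + 6·15 + 4·10 = 211; Σxᵢ² = 93; σ²/τ² = 2.
β̂_MAP = 211 / (93 + 2) = 211/95 ≈ 2.221.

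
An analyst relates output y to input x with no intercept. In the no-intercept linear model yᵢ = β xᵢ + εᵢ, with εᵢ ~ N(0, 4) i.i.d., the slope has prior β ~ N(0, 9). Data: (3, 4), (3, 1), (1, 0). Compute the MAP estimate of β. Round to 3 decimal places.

log p(β | y) = −Σ(yᵢ − βxᵢ)²/(2·4) − β²/(2·9) + const.
Setting the derivative to zero: Σxᵢ(yᵢ − βxᵢ)/4 − β/9 = 0, so β = Σxᵢyᵢ / (Σxᵢ² + σ²/τ²).
Σxᵢyᵢ = 3·4 + 3·1 + 1·0 = 15; Σxᵢ² = 19; σ²/τ² = 4/9.
β̂_MAP = 15 / (19 + 4/9) = 15/(175/9) = 27/35 ≈ 0.771.

β̂_MAP = 0.771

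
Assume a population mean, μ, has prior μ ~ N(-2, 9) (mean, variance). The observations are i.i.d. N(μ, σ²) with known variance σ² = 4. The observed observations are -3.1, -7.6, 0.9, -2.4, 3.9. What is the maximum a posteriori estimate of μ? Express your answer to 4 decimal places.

μ̂_MAP = -1.6878

n = 5; x̄ = ((-3.1) + (-7.6) + 0.9 + (-2.4) + 3.9)/5 = -8.3/5 = -1.66.
For a Normal prior and Normal likelihood with known variance, the posterior is Normal; its mode equals its mean, the precision-weighted average.
Prior precision 1/σ₀² = 1/9; data precision n/σ² = 5/4 = 1.25.
μ̂ = ((1/9)·(-2) + 1.25·(-1.66)) / (1/9 + 1.25) = (-827/360)/(49/36) = -827/490 ≈ -1.6878.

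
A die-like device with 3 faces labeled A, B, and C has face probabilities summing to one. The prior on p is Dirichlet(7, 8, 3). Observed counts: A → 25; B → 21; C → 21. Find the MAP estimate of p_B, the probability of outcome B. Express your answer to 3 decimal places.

MAP estimate of p_B = 0.341

The posterior is Dirichlet(αᵢ + nᵢ) = Dirichlet(32, 29, 24).
For a Dirichlet(a₁,…,a_K) with all aᵢ > 1, the mode has j-th component (aⱼ − 1)/(Σaᵢ − K).
Here Σaᵢ = 85 and K = 3, so p_B = (29 − 1)/(85 − 3) = 28/82 ≈ 0.341.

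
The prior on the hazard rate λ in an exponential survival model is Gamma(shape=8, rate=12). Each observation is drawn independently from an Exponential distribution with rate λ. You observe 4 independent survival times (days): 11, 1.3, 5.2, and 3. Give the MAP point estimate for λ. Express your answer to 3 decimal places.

λ̂_MAP = 0.338

The Exponential(rate=λ) likelihood is ∝ λ^n e^(−λΣtᵢ). Here n = 4 and Σtᵢ = 11 + 1.3 + 5.2 + 3 = 20.5.
Posterior ∝ λ^7e^(−12λ) · λ^4e^(−20.5λ) = λ^11e^(−32.5λ), i.e. Gamma(12, 32.5).
Mode = (a−1)/b = 11/32.5 ≈ 0.338.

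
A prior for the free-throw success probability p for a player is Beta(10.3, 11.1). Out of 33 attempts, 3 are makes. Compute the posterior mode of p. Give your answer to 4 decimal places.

Prior: Beta(10.3, 11.1).
Data: 3 successes in 33 trials. The binomial likelihood contributes p^3(1−p)^30, so the posterior is Beta(10.3+3, 11.1+30) = Beta(13.3, 41.1).
For Beta(a, b) with a, b > 1 the mode is (a−1)/(a+b−2) = 12.3/52.4 ≈ 0.2347.

p̂_MAP = 0.2347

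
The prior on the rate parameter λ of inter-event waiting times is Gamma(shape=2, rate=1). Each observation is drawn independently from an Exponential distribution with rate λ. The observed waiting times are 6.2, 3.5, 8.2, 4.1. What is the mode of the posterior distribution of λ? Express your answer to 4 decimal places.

The Exponential(rate=λ) likelihood is ∝ λ^n e^(−λΣtᵢ). Here n = 4 and Σtᵢ = 6.2 + 3.5 + 8.2 + 4.1 = 22.
Posterior ∝ λe^(−1λ) · λ^4e^(−22λ) = λ^5e^(−23λ), i.e. Gamma(6, 23).
Mode = (a−1)/b = 5/23 ≈ 0.2174.

λ̂_MAP = 0.2174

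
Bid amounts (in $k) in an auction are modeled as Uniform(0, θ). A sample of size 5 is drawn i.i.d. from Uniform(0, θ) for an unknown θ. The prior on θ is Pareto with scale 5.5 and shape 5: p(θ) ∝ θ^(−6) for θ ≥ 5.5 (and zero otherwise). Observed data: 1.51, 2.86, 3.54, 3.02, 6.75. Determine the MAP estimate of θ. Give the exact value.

The Uniform(0, θ) likelihood is θ^(−n) for θ ≥ max(xᵢ), zero otherwise. Here max(xᵢ) = 6.75.
Posterior ∝ θ^(−6) · θ^(−5) = θ^(−11) on θ ≥ max(5.5, 6.75) = 6.75.
This density is strictly decreasing in θ, so the posterior mode lies at the lower boundary of the support.

θ̂_MAP = 6.75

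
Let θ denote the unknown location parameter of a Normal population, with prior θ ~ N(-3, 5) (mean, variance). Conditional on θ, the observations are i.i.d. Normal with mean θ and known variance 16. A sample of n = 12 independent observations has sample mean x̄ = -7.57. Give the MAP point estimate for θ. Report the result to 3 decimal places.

θ̂_MAP = -6.608

n = 12, x̄ = -7.57.
For a Normal prior and Normal likelihood with known variance, the posterior is Normal; its mode equals its mean, the precision-weighted average.
Prior precision 1/σ₀² = 1/5 = 0.2; data precision n/σ² = 12/16 = 0.75.
θ̂ = (0.2·(-3) + 0.75·(-7.57)) / (0.2 + 0.75) = (-6.2775)/0.95 = -2511/380 ≈ -6.608.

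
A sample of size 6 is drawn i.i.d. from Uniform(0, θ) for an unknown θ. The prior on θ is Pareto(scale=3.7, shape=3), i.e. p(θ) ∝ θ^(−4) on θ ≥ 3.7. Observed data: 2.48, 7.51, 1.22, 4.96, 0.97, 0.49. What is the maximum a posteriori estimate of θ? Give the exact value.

The Uniform(0, θ) likelihood is θ^(−n) for θ ≥ max(xᵢ), zero otherwise. Here max(xᵢ) = 7.51.
Posterior ∝ θ^(−4) · θ^(−6) = θ^(−10) on θ ≥ max(3.7, 7.51) = 7.51.
This density is strictly decreasing in θ, so the posterior mode lies at the lower boundary of the support.

θ̂_MAP = 7.51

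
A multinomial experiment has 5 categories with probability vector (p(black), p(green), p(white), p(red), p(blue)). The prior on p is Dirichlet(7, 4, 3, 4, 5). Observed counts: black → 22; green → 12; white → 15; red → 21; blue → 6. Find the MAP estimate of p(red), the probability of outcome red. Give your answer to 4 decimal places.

The posterior is Dirichlet(αᵢ + nᵢ) = Dirichlet(29, 16, 18, 25, 11).
For a Dirichlet(a₁,…,a_K) with all aᵢ > 1, the mode has j-th component (aⱼ − 1)/(Σaᵢ − K).
Here Σaᵢ = 99 and K = 5, so p(red) = (25 − 1)/(99 − 5) = 24/94 ≈ 0.2553.

MAP estimate of p(red) = 0.2553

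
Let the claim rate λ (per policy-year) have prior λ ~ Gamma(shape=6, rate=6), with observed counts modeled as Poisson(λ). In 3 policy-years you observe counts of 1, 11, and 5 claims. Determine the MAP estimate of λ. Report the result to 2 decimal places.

λ̂_MAP = 2.44

Σxᵢ = 1+11+5 = 17, with n = 3.
Posterior ∝ λ^5e^(−6λ) · λ^17e^(−3λ) = λ^22e^(−9λ), i.e. Gamma(shape=23, rate=9).
The mode of a Gamma(a, b) with a ≥ 1 (shape–rate) is (a−1)/b = 22/9 ≈ 2.44.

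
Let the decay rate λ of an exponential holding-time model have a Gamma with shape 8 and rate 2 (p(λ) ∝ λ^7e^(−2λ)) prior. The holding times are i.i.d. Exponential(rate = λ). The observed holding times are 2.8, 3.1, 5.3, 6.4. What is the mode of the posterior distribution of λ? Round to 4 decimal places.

λ̂_MAP = 0.5612

The Exponential(rate=λ) likelihood is ∝ λ^n e^(−λΣtᵢ). Here n = 4 and Σtᵢ = 2.8 + 3.1 + 5.3 + 6.4 = 17.6.
Posterior ∝ λ^7e^(−2λ) · λ^4e^(−17.6λ) = λ^11e^(−19.6λ), i.e. Gamma(12, 19.6).
Mode = (a−1)/b = 11/19.6 ≈ 0.5612.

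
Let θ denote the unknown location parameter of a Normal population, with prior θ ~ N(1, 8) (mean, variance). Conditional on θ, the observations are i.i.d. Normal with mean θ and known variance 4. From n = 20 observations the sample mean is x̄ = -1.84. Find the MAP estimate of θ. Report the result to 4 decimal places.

n = 20, x̄ = -1.84.
For a Normal prior and Normal likelihood with known variance, the posterior is Normal; its mode equals its mean, the precision-weighted average.
Prior precision 1/σ₀² = 1/8 = 0.125; data precision n/σ² = 20/4 = 5.
θ̂ = (0.125·1 + 5·(-1.84)) / (0.125 + 5) = (-9.075)/5.125 = -363/205 ≈ -1.7707.

θ̂_MAP = -1.7707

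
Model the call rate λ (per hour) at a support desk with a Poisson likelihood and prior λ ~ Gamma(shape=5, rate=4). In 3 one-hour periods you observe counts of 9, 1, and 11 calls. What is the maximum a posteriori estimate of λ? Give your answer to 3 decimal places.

λ̂_MAP = 3.571

Σxᵢ = 9+1+11 = 21, with n = 3.
Posterior ∝ λ^4e^(−4λ) · λ^21e^(−3λ) = λ^25e^(−7λ), i.e. Gamma(shape=26, rate=7).
The mode of a Gamma(a, b) with a ≥ 1 (shape–rate) is (a−1)/b = 25/7 ≈ 3.571.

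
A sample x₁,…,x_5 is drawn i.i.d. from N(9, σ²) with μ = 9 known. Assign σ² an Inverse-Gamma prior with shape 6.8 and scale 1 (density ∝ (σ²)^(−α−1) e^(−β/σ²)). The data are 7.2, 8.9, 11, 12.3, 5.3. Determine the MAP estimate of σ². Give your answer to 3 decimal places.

Sum of squared deviations about the known mean: SS = (7.2−9)² + (8.9−9)² + (11−9)² + (12.3−9)² + (5.3−9)² = 31.83.
The Normal likelihood contributes (σ²)^(−n/2) exp(−SS/(2σ²)), so the posterior is Inverse-Gamma(α + n/2, β + SS/2) = Inverse-Gamma(9.3, 16.915).
The mode of Inverse-Gamma(a, b) is b/(a+1) = 16.915/10.3 ≈ 1.642.

σ̂²_MAP = 1.642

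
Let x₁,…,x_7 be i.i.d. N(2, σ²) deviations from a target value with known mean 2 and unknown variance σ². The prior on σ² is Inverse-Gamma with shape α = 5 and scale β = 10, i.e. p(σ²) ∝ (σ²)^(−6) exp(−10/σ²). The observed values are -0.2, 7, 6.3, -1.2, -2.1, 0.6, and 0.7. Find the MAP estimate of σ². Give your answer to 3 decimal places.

Sum of squared deviations about the known mean: SS = (-0.2−2)² + (7−2)² + (6.3−2)² + (-1.2−2)² + (-2.1−2)² + (0.6−2)² + (0.7−2)² = 79.03.
The Normal likelihood contributes (σ²)^(−n/2) exp(−SS/(2σ²)), so the posterior is Inverse-Gamma(α + n/2, β + SS/2) = Inverse-Gamma(8.5, 49.515).
The mode of Inverse-Gamma(a, b) is b/(a+1) = 49.515/9.5 ≈ 5.212.

σ̂²_MAP = 5.212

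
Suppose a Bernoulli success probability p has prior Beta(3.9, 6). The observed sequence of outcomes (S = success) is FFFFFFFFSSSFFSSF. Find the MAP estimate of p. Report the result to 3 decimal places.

Prior: Beta(3.9, 6).
Data: 5 successes in 16 trials (from the sequence). The binomial likelihood contributes p^5(1−p)^11, so the posterior is Beta(3.9+5, 6+11) = Beta(8.9, 17).
For Beta(a, b) with a, b > 1 the mode is (a−1)/(a+b−2) = 7.9/23.9 ≈ 0.331.

p̂_MAP = 0.331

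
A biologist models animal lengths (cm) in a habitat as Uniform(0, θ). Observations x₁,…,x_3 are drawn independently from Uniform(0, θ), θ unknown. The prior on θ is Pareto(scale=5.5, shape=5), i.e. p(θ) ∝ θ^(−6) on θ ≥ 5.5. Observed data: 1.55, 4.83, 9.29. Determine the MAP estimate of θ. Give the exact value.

θ̂_MAP = 9.29

The Uniform(0, θ) likelihood is θ^(−n) for θ ≥ max(xᵢ), zero otherwise. Here max(xᵢ) = 9.29.
Posterior ∝ θ^(−6) · θ^(−3) = θ^(−9) on θ ≥ max(5.5, 9.29) = 9.29.
This density is strictly decreasing in θ, so the posterior mode lies at the lower boundary of the support.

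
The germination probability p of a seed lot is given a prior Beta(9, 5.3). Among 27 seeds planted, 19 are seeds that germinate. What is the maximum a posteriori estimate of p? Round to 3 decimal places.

Prior: Beta(9, 5.3).
Data: 19 successes in 27 trials. The binomial likelihood contributes p^19(1−p)^8, so the posterior is Beta(9+19, 5.3+8) = Beta(28, 13.3).
For Beta(a, b) with a, b > 1 the mode is (a−1)/(a+b−2) = 27/39.3 ≈ 0.687.

p̂_MAP = 0.687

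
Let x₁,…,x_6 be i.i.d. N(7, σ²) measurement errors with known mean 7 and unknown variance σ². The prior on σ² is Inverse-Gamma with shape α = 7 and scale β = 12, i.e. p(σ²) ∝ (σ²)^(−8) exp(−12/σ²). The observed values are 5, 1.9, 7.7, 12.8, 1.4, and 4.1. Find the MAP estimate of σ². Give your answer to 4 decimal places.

σ̂²_MAP = 5.8141

Sum of squared deviations about the known mean: SS = (5−7)² + (1.9−7)² + (7.7−7)² + (12.8−7)² + (1.4−7)² + (4.1−7)² = 103.91.
The Normal likelihood contributes (σ²)^(−n/2) exp(−SS/(2σ²)), so the posterior is Inverse-Gamma(α + n/2, β + SS/2) = Inverse-Gamma(10, 63.955).
The mode of Inverse-Gamma(a, b) is b/(a+1) = 63.955/11 ≈ 5.8141.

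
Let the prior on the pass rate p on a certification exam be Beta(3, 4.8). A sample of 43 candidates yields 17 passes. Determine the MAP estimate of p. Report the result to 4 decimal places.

p̂_MAP = 0.3893

Prior: Beta(3, 4.8).
Data: 17 successes in 43 trials. The binomial likelihood contributes p^17(1−p)^26, so the posterior is Beta(3+17, 4.8+26) = Beta(20, 30.8).
For Beta(a, b) with a, b > 1 the mode is (a−1)/(a+b−2) = 19/48.8 ≈ 0.3893.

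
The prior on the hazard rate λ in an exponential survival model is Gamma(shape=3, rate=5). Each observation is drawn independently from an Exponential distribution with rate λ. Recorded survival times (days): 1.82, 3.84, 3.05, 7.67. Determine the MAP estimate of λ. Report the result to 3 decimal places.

λ̂_MAP = 0.281

The Exponential(rate=λ) likelihood is ∝ λ^n e^(−λΣtᵢ). Here n = 4 and Σtᵢ = 1.82 + 3.84 + 3.05 + 7.67 = 16.38.
Posterior ∝ λ^2e^(−5λ) · λ^4e^(−16.38λ) = λ^6e^(−21.38λ), i.e. Gamma(7, 21.38).
Mode = (a−1)/b = 6/21.38 ≈ 0.281.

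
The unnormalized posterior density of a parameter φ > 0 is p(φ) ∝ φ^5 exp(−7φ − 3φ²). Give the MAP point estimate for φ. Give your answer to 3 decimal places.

ℓ'(φ) = 5/φ − 7 − 6φ. Setting this to zero and multiplying by φ: 6φ² + 7φ − 5 = 0.
φ = (−7 + √(7² + 4·6·5)) / (2·6) = (−7 + √169) / 12 = (−7 + 13)/12 = 1/2.
ℓ''(φ) = −5/φ² − 6 < 0, confirming a maximum.

φ̂_MAP = 0.500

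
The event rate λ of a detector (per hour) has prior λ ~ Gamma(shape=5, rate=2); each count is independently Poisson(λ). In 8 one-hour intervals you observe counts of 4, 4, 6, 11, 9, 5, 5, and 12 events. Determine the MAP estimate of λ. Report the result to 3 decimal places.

λ̂_MAP = 6.000

Σxᵢ = 4+4+6+11+9+5+5+12 = 56, with n = 8.
Posterior ∝ λ^4e^(−2λ) · λ^56e^(−8λ) = λ^60e^(−10λ), i.e. Gamma(shape=61, rate=10).
The mode of a Gamma(a, b) with a ≥ 1 (shape–rate) is (a−1)/b = 60/10 ≈ 6.000.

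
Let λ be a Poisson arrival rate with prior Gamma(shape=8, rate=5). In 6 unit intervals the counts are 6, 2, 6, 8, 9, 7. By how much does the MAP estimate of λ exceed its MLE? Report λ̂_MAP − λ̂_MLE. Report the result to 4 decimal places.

Σxᵢ = 38. Posterior is Gamma(46, 11); MAP = (46−1)/11 = 45/11 ≈ 4.09091.
MLE = x̄ = 38/6 ≈ 6.33333.
Difference = 45/11 − 38/6 = -74/33 ≈ -2.2424.

MAP − MLE = -2.2424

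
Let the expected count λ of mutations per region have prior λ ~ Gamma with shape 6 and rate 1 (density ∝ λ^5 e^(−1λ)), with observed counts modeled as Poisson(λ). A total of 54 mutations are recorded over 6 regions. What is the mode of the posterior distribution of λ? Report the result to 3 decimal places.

λ̂_MAP = 8.429

Σxᵢ = 54, n = 6.
Posterior ∝ λ^5e^(−1λ) · λ^54e^(−6λ) = λ^59e^(−7λ), i.e. Gamma(shape=60, rate=7).
The mode of a Gamma(a, b) with a ≥ 1 (shape–rate) is (a−1)/b = 59/7 ≈ 8.429.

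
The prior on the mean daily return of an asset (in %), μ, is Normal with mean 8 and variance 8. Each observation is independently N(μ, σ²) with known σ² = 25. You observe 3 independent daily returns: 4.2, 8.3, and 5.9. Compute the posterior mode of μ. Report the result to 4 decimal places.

n = 3; x̄ = (4.2 + 8.3 + 5.9)/3 = 18.4/3 = 92/15 ≈ 6.1333.
For a Normal prior and Normal likelihood with known variance, the posterior is Normal; its mode equals its mean, the precision-weighted average.
Prior precision 1/σ₀² = 1/8 = 0.125; data precision n/σ² = 3/25 = 0.12.
μ̂ = (0.125·8 + 0.12·(92/15)) / (0.125 + 0.12) = 1.736/0.245 = 248/35 ≈ 7.0857.

μ̂_MAP = 7.0857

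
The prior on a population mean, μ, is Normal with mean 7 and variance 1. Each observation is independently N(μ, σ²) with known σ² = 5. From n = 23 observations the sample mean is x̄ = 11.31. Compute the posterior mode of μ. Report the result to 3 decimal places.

μ̂_MAP = 10.540

n = 23, x̄ = 11.31.
For a Normal prior and Normal likelihood with known variance, the posterior is Normal; its mode equals its mean, the precision-weighted average.
Prior precision 1/σ₀² = 1/1 = 1; data precision n/σ² = 23/5 = 4.6.
μ̂ = (1·7 + 4.6·11.31) / (1 + 4.6) = 59.026/5.6 = 29513/2800 ≈ 10.540.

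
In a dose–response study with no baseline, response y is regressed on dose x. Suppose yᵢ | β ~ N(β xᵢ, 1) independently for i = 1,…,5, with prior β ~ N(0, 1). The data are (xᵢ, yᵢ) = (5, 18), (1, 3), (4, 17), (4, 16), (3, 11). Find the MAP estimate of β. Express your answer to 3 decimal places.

β̂_MAP = 3.794

log p(β | y) = −Σ(yᵢ − βxᵢ)²/(2·1) − β²/(2·1) + const.
Setting the derivative to zero: Σxᵢ(yᵢ − βxᵢ)/1 − β/1 = 0, so β = Σxᵢyᵢ / (Σxᵢ² + σ²/τ²).
Σxᵢyᵢ = 5·18 + 1·3 + 4·17 + 4·16 + 3·11 = 258; Σxᵢ² = 67; σ²/τ² = 1.
β̂_MAP = 258 / (67 + 1) = 258/68 ≈ 3.794.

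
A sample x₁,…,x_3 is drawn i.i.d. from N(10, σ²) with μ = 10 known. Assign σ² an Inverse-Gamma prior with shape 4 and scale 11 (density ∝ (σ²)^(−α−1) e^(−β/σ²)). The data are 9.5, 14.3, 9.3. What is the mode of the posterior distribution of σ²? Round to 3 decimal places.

σ̂²_MAP = 3.172

Sum of squared deviations about the known mean: SS = (9.5−10)² + (14.3−10)² + (9.3−10)² = 19.23.
The Normal likelihood contributes (σ²)^(−n/2) exp(−SS/(2σ²)), so the posterior is Inverse-Gamma(α + n/2, β + SS/2) = Inverse-Gamma(5.5, 20.615).
The mode of Inverse-Gamma(a, b) is b/(a+1) = 20.615/6.5 ≈ 3.172.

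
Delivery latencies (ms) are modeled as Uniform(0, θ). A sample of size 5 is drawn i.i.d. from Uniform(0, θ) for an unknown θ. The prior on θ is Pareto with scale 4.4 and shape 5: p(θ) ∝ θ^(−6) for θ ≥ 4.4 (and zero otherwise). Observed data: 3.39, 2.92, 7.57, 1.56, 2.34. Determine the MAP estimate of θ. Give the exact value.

The Uniform(0, θ) likelihood is θ^(−n) for θ ≥ max(xᵢ), zero otherwise. Here max(xᵢ) = 7.57.
Posterior ∝ θ^(−6) · θ^(−5) = θ^(−11) on θ ≥ max(4.4, 7.57) = 7.57.
This density is strictly decreasing in θ, so the posterior mode lies at the lower boundary of the support.

θ̂_MAP = 7.57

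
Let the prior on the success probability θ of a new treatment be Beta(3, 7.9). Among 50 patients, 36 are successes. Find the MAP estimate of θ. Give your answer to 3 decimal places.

θ̂_MAP = 0.645

Prior: Beta(3, 7.9).
Data: 36 successes in 50 trials. The binomial likelihood contributes θ^36(1−θ)^14, so the posterior is Beta(3+36, 7.9+14) = Beta(39, 21.9).
For Beta(a, b) with a, b > 1 the mode is (a−1)/(a+b−2) = 38/58.9 ≈ 0.645.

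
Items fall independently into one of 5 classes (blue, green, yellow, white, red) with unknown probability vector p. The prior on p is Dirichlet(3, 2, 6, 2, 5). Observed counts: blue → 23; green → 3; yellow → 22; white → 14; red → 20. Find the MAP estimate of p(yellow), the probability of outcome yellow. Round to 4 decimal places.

MAP estimate of p(yellow) = 0.2842

The posterior is Dirichlet(αᵢ + nᵢ) = Dirichlet(26, 5, 28, 16, 25).
For a Dirichlet(a₁,…,a_K) with all aᵢ > 1, the mode has j-th component (aⱼ − 1)/(Σaᵢ − K).
Here Σaᵢ = 100 and K = 5, so p(yellow) = (28 − 1)/(100 − 5) = 27/95 ≈ 0.2842.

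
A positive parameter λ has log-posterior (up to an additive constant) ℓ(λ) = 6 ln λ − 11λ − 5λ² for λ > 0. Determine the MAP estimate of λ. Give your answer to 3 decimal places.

ℓ'(λ) = 6/λ − 11 − 10λ. Setting this to zero and multiplying by λ: 10λ² + 11λ − 6 = 0.
λ = (−11 + √(11² + 4·10·6)) / (2·10) = (−11 + √361) / 20 = (−11 + 19)/20 = 2/5.
ℓ''(λ) = −6/λ² − 10 < 0, confirming a maximum.

λ̂_MAP = 0.400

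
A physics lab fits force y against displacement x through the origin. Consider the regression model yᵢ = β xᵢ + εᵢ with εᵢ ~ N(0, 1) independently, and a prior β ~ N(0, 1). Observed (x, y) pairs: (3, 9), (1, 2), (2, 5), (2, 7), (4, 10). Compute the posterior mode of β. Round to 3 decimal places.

β̂_MAP = 2.657

log p(β | y) = −Σ(yᵢ − βxᵢ)²/(2·1) − β²/(2·1) + const.
Setting the derivative to zero: Σxᵢ(yᵢ − βxᵢ)/1 − β/1 = 0, so β = Σxᵢyᵢ / (Σxᵢ² + σ²/τ²).
Σxᵢyᵢ = 3·9 + 1·2 + 2·5 + 2·7 + 4·10 = 93; Σxᵢ² = 34; σ²/τ² = 1.
β̂_MAP = 93 / (34 + 1) = 93/35 ≈ 2.657.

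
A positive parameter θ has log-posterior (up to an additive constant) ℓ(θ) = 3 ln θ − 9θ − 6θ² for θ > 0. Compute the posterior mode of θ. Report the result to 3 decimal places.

ℓ'(θ) = 3/θ − 9 − 12θ. Setting this to zero and multiplying by θ: 12θ² + 9θ − 3 = 0.
θ = (−9 + √(9² + 4·12·3)) / (2·12) = (−9 + √225) / 24 = (−9 + 15)/24 = 1/4.
ℓ''(θ) = −3/θ² − 12 < 0, confirming a maximum.

θ̂_MAP = 0.250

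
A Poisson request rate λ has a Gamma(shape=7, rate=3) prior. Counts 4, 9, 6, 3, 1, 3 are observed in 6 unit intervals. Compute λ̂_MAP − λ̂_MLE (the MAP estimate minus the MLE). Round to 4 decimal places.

MAP − MLE = -0.7778

Σxᵢ = 26. Posterior is Gamma(33, 9); MAP = (33−1)/9 = 32/9 ≈ 3.55556.
MLE = x̄ = 26/6 ≈ 4.33333.
Difference = 32/9 − 26/6 = -7/9 ≈ -0.7778.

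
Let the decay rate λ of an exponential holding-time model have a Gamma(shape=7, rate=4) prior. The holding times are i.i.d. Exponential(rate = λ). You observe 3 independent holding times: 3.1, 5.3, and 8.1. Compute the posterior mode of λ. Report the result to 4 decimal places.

λ̂_MAP = 0.4390

The Exponential(rate=λ) likelihood is ∝ λ^n e^(−λΣtᵢ). Here n = 3 and Σtᵢ = 3.1 + 5.3 + 8.1 = 16.5.
Posterior ∝ λ^6e^(−4λ) · λ^3e^(−16.5λ) = λ^9e^(−20.5λ), i.e. Gamma(10, 20.5).
Mode = (a−1)/b = 9/20.5 ≈ 0.4390.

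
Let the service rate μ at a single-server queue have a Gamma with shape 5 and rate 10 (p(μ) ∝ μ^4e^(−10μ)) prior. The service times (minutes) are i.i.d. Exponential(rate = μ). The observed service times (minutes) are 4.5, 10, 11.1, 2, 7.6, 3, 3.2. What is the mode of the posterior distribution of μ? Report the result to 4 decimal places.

μ̂_MAP = 0.2140

The Exponential(rate=μ) likelihood is ∝ μ^n e^(−μΣtᵢ). Here n = 7 and Σtᵢ = 4.5 + 10 + 11.1 + 2 + 7.6 + 3 + 3.2 = 41.4.
Posterior ∝ μ^4e^(−10μ) · μ^7e^(−41.4μ) = μ^11e^(−51.4μ), i.e. Gamma(12, 51.4).
Mode = (a−1)/b = 11/51.4 ≈ 0.2140.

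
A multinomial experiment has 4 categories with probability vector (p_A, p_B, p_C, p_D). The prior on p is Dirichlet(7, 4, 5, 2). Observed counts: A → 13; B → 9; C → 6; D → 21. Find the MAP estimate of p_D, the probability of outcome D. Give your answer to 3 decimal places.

MAP estimate of p_D = 0.349

The posterior is Dirichlet(αᵢ + nᵢ) = Dirichlet(20, 13, 11, 23).
For a Dirichlet(a₁,…,a_K) with all aᵢ > 1, the mode has j-th component (aⱼ − 1)/(Σaᵢ − K).
Here Σaᵢ = 67 and K = 4, so p_D = (23 − 1)/(67 − 4) = 22/63 ≈ 0.349.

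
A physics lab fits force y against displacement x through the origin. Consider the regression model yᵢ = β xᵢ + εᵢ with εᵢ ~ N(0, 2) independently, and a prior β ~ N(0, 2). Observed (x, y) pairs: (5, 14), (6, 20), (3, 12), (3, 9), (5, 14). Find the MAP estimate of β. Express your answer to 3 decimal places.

β̂_MAP = 3.076

log p(β | y) = −Σ(yᵢ − βxᵢ)²/(2·2) − β²/(2·2) + const.
Setting the derivative to zero: Σxᵢ(yᵢ − βxᵢ)/2 − β/2 = 0, so β = Σxᵢyᵢ / (Σxᵢ² + σ²/τ²).
Σxᵢyᵢ = 5·14 + 6·20 + 3·12 + 3·9 + 5·14 = 323; Σxᵢ² = 104; σ²/τ² = 1.
β̂_MAP = 323 / (104 + 1) = 323/105 ≈ 3.076.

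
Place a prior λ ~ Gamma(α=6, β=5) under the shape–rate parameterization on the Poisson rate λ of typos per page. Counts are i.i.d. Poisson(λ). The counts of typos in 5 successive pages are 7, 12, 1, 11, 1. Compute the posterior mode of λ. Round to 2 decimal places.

Σxᵢ = 7+12+1+11+1 = 32, with n = 5.
Posterior ∝ λ^5e^(−5λ) · λ^32e^(−5λ) = λ^37e^(−10λ), i.e. Gamma(shape=38, rate=10).
The mode of a Gamma(a, b) with a ≥ 1 (shape–rate) is (a−1)/b = 37/10 ≈ 3.70.

λ̂_MAP = 3.70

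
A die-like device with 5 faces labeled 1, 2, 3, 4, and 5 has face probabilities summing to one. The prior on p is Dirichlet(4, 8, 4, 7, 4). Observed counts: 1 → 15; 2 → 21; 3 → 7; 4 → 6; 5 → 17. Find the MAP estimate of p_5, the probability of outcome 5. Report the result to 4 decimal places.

MAP estimate: 0.2273

The posterior is Dirichlet(αᵢ + nᵢ) = Dirichlet(19, 29, 11, 13, 21).
For a Dirichlet(a₁,…,a_K) with all aᵢ > 1, the mode has j-th component (aⱼ − 1)/(Σaᵢ − K).
Here Σaᵢ = 93 and K = 5, so p_5 = (21 − 1)/(93 − 5) = 20/88 ≈ 0.2273.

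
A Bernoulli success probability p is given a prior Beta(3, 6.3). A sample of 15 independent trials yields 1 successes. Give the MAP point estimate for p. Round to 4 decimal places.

p̂_MAP = 0.1345

Prior: Beta(3, 6.3).
Data: 1 success in 15 trials. The binomial likelihood contributes p(1−p)^14, so the posterior is Beta(3+1, 6.3+14) = Beta(4, 20.3).
For Beta(a, b) with a, b > 1 the mode is (a−1)/(a+b−2) = 3/22.3 ≈ 0.1345.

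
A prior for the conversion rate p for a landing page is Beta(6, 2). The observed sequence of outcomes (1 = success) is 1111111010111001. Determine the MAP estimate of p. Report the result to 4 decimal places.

p̂_MAP = 0.7727

Prior: Beta(6, 2).
Data: 12 successes in 16 trials (from the sequence). The binomial likelihood contributes p^12(1−p)^4, so the posterior is Beta(6+12, 2+4) = Beta(18, 6).
For Beta(a, b) with a, b > 1 the mode is (a−1)/(a+b−2) = 17/22 ≈ 0.7727.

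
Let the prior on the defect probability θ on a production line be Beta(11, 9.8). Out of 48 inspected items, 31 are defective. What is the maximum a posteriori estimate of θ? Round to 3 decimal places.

θ̂_MAP = 0.614

Prior: Beta(11, 9.8).
Data: 31 successes in 48 trials. The binomial likelihood contributes θ^31(1−θ)^17, so the posterior is Beta(11+31, 9.8+17) = Beta(42, 26.8).
For Beta(a, b) with a, b > 1 the mode is (a−1)/(a+b−2) = 41/66.8 ≈ 0.614.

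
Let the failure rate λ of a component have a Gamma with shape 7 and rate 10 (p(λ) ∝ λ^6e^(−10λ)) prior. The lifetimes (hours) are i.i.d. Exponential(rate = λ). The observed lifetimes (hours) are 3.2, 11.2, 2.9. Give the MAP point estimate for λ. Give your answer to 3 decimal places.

λ̂_MAP = 0.330

The Exponential(rate=λ) likelihood is ∝ λ^n e^(−λΣtᵢ). Here n = 3 and Σtᵢ = 3.2 + 11.2 + 2.9 = 17.3.
Posterior ∝ λ^6e^(−10λ) · λ^3e^(−17.3λ) = λ^9e^(−27.3λ), i.e. Gamma(10, 27.3).
Mode = (a−1)/b = 9/27.3 ≈ 0.330.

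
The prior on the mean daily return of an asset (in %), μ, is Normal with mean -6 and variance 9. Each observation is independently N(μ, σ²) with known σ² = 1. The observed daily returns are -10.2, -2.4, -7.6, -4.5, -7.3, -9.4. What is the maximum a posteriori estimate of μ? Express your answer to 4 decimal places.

n = 6; x̄ = ((-10.2) + (-2.4) + (-7.6) + (-4.5) + (-7.3) + (-9.4))/6 = -41.4/6 = -6.9.
For a Normal prior and Normal likelihood with known variance, the posterior is Normal; its mode equals its mean, the precision-weighted average.
Prior precision 1/σ₀² = 1/9; data precision n/σ² = 6/1 = 6.
μ̂ = ((1/9)·(-6) + 6·(-6.9)) / (1/9 + 6) = (-631/15)/(55/9) = -1893/275 ≈ -6.8836.

μ̂_MAP = -6.8836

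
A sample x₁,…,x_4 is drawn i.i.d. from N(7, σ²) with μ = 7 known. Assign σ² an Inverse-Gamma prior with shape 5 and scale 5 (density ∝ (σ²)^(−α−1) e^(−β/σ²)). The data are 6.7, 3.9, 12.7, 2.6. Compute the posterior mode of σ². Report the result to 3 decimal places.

Sum of squared deviations about the known mean: SS = (6.7−7)² + (3.9−7)² + (12.7−7)² + (2.6−7)² = 61.55.
The Normal likelihood contributes (σ²)^(−n/2) exp(−SS/(2σ²)), so the posterior is Inverse-Gamma(α + n/2, β + SS/2) = Inverse-Gamma(7, 35.775).
The mode of Inverse-Gamma(a, b) is b/(a+1) = 35.775/8 ≈ 4.472.

σ̂²_MAP = 4.472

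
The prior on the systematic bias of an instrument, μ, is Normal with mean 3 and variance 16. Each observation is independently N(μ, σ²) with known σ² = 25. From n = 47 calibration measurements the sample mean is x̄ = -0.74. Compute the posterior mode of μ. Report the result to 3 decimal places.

n = 47, x̄ = -0.74.
For a Normal prior and Normal likelihood with known variance, the posterior is Normal; its mode equals its mean, the precision-weighted average.
Prior precision 1/σ₀² = 1/16 = 0.0625; data precision n/σ² = 47/25 = 1.88.
μ̂ = (0.0625·3 + 1.88·(-0.74)) / (0.0625 + 1.88) = (-1.2037)/1.9425 = -12037/19425 ≈ -0.620.

μ̂_MAP = -0.620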